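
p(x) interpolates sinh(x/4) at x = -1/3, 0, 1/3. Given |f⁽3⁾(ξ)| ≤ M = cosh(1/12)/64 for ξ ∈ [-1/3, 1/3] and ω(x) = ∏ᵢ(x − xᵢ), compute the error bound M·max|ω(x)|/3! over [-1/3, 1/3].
sqrt(3)*cosh(1/12)/46656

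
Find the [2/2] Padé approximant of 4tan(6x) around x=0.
24*x/(1 - 12*x**2)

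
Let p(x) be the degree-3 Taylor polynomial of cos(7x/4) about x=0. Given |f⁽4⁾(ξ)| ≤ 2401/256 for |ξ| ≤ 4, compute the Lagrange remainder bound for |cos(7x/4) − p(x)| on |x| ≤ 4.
2401/24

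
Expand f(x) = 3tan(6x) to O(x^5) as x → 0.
18*x + 216*x**3 + O(x**5)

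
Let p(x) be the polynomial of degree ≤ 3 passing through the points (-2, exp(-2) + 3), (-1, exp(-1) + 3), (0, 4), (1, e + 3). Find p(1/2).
(-5*e + 1 + (5*e + 63)*exp(2))*exp(-2)/16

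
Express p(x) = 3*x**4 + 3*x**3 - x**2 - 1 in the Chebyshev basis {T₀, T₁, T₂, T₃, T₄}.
(-3/8)T₀ + (9/4)T₁ + T₂ + (3/4)T₃ + (3/8)T₄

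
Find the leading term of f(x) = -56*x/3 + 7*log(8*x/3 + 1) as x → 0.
-224*x**2/9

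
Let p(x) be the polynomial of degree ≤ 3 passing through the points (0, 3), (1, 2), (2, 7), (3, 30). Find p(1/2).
5/2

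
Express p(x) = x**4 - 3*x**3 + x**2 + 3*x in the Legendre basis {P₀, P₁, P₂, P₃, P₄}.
(8/15)P₀ + (6/5)P₁ + (26/21)P₂ + (-6/5)P₃ + (8/35)P₄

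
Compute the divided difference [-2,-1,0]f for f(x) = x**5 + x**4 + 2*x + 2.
-8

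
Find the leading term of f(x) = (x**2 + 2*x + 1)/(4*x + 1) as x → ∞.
x/4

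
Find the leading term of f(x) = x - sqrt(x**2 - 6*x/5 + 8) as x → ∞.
3/5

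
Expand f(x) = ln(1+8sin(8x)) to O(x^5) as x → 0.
64*x - 2048*x**2 + 260096*x**3/3 - 12451840*x**4/3 + O(x**5)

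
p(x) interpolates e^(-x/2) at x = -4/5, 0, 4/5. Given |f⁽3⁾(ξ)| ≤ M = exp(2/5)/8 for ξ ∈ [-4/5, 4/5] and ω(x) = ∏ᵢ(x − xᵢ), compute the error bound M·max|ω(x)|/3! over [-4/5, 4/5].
8*sqrt(3)*exp(2/5)/3375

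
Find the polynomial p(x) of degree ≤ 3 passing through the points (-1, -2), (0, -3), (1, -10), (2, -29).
-x**3 - 3*x**2 - 3*x - 3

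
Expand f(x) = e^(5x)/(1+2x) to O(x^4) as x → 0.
1 + 3*x + 13*x**2/2 + 47*x**3/6 + O(x**4)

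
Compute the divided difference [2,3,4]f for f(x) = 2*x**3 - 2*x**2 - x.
16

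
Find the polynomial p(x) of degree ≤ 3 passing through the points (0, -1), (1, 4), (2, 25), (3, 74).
2*x**3 + 2*x**2 + x - 1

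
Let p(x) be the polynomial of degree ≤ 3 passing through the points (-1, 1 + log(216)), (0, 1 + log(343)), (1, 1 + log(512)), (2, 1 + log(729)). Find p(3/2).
1 + log(2304*2**(5/8)*21**(1/16)/7)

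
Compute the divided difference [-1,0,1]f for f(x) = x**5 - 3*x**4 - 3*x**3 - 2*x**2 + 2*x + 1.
-5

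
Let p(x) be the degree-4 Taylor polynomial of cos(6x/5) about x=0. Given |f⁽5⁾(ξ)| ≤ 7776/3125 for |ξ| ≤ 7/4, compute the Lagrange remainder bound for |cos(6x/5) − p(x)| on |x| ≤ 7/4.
1361367/4000000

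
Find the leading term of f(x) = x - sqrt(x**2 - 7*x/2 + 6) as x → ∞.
7/4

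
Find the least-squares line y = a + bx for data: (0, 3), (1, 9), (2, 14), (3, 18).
a = 7/2, b = 5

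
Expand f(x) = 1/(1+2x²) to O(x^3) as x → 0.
1 - 2*x**2 + O(x**3)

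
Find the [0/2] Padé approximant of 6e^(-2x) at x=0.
6/(2*x**2 + 2*x + 1)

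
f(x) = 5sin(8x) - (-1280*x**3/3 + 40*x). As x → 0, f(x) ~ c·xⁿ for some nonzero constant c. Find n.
5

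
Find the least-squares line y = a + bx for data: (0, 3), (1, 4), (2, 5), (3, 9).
a = 12/5, b = 19/10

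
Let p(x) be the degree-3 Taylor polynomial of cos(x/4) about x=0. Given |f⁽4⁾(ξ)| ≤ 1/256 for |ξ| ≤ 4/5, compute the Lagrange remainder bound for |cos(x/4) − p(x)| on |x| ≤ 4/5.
1/15000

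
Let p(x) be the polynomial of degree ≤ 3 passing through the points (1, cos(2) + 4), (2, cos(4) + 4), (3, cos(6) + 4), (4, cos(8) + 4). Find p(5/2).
9*cos(4)/16 - cos(8)/16 - cos(2)/16 + 9*cos(6)/16 + 4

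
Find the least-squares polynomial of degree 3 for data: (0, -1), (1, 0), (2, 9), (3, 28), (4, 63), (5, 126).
-85/63 + (395/189)x + (-101/126)x² + (59/54)x³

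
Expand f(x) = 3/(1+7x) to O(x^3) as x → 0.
3 - 21*x + 147*x**2 + O(x**3)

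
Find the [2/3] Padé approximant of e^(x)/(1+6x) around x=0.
(673*x**2/7940 + 998*x/1985 + 1)/(11717*x**3/23820 - 23037*x**2/7940 + 10923*x/1985 + 1)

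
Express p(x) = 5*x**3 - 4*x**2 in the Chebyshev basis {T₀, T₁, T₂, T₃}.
(-2)T₀ + (15/4)T₁ + (-2)T₂ + (5/4)T₃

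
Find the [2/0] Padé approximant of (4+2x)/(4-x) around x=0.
3*x**2/16 + 3*x/4 + 1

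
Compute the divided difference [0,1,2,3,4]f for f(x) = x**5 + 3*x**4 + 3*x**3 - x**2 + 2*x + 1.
13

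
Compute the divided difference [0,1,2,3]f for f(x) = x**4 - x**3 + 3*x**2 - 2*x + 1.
5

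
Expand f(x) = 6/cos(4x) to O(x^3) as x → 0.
6 + 48*x**2 + O(x**3)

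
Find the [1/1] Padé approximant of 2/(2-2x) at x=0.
1/(1 - x)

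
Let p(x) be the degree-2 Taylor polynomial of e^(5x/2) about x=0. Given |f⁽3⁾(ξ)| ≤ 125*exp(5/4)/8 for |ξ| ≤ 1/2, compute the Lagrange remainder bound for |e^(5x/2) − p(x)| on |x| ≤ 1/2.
125*exp(5/4)/384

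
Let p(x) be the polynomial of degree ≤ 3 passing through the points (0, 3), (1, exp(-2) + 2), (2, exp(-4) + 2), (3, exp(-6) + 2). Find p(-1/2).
(-35*exp(4) - 5 + 21*exp(2) + 67*exp(6))*exp(-6)/16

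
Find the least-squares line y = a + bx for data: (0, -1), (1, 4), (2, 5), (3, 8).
a = -1/5, b = 14/5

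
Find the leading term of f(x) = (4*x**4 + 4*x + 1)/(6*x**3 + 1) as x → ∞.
2*x/3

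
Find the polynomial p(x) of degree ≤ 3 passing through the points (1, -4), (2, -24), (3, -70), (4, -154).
-2*x**3 - x**2 - 3*x + 2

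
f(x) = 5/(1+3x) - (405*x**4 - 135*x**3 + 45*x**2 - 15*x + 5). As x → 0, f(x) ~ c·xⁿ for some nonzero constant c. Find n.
5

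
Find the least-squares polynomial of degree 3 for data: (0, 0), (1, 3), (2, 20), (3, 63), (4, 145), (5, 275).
11/126 + (-77/108)x + (185/126)x² + (209/108)x³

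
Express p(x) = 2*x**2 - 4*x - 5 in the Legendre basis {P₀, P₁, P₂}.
(-13/3)P₀ + (-4)P₁ + (4/3)P₂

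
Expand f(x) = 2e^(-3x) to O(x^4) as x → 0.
2 - 6*x + 9*x**2 - 9*x**3 + O(x**4)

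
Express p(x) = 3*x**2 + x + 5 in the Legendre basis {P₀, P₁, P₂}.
(6)P₀ + P₁ + (2)P₂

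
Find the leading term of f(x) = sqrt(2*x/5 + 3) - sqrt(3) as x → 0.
sqrt(3)*x/15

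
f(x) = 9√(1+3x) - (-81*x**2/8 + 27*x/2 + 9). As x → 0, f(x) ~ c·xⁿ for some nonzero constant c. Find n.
3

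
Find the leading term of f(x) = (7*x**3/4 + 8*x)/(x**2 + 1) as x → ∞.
7*x/4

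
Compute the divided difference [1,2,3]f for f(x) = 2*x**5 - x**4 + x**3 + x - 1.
161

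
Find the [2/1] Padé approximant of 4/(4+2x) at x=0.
1/(x/2 + 1)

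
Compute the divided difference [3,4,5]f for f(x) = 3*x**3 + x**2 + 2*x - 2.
37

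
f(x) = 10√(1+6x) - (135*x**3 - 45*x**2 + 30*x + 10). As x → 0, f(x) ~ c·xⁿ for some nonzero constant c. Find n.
4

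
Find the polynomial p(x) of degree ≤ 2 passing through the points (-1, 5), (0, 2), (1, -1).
2 - 3*x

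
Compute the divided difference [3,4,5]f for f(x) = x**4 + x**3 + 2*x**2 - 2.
111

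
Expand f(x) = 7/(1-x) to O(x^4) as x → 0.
7 + 7*x + 7*x**2 + 7*x**3 + O(x**4)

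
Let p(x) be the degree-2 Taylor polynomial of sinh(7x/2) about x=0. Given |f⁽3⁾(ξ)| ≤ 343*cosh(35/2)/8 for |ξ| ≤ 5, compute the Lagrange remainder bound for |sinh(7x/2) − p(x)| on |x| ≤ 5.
42875*cosh(35/2)/48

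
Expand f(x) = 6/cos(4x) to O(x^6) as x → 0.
6 + 48*x**2 + 320*x**4 + O(x**6)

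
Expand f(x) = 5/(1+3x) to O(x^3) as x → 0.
5 - 15*x + 45*x**2 + O(x**3)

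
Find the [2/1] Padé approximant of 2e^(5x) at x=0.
(25*x**2/3 + 20*x/3 + 2)/(1 - 5*x/3)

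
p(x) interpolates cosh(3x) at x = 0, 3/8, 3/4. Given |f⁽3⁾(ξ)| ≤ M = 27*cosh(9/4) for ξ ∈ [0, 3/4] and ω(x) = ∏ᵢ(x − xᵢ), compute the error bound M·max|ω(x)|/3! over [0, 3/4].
27*sqrt(3)*cosh(9/4)/512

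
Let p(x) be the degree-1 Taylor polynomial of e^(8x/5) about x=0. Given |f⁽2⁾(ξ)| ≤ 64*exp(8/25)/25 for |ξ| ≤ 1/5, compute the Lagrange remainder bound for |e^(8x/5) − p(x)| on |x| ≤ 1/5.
32*exp(8/25)/625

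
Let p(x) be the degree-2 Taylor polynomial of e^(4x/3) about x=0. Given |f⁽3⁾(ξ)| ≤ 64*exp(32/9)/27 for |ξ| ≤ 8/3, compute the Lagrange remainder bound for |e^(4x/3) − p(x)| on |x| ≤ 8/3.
16384*exp(32/9)/2187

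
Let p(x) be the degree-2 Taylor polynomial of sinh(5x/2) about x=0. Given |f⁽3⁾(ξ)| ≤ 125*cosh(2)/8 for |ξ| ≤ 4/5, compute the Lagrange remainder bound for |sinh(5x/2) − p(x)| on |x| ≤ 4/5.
4*cosh(2)/3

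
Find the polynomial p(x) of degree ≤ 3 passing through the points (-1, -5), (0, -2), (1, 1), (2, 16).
2*x**3 + x - 2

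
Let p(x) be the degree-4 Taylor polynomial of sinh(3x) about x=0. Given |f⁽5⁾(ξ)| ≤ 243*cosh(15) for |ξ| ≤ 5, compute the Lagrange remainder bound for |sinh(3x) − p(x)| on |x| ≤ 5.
50625*cosh(15)/8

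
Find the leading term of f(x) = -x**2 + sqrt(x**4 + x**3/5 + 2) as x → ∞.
x/10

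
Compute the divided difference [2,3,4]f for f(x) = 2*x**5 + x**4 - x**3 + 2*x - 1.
616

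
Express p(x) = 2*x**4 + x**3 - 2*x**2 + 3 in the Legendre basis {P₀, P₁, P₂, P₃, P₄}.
(41/15)P₀ + (3/5)P₁ + (-4/21)P₂ + (2/5)P₃ + (16/35)P₄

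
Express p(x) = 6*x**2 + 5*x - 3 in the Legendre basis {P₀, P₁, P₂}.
-P₀ + (5)P₁ + (4)P₂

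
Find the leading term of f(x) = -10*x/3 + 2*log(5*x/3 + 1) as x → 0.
-25*x**2/9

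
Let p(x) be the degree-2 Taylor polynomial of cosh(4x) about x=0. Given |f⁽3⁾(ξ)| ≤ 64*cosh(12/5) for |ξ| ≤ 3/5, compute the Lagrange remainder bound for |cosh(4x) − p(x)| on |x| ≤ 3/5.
288*cosh(12/5)/125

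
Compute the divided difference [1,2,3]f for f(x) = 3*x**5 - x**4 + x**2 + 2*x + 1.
246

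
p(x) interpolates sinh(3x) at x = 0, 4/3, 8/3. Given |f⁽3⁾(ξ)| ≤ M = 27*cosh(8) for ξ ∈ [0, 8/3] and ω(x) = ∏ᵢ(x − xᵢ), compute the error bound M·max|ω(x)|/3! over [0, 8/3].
64*sqrt(3)*cosh(8)/27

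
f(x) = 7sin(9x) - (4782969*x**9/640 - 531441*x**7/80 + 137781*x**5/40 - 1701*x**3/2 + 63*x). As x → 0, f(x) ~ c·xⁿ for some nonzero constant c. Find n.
11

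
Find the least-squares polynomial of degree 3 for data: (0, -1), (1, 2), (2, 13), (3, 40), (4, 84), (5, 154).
-41/42 + (11/252)x + (79/42)x² + (31/36)x³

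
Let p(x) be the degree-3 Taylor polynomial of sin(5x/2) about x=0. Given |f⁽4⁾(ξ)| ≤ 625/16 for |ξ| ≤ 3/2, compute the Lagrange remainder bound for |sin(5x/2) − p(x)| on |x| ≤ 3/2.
16875/2048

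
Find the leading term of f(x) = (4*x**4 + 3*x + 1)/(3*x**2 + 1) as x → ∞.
4*x**2/3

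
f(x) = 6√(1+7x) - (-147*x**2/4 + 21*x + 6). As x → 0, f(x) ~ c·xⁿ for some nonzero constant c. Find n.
3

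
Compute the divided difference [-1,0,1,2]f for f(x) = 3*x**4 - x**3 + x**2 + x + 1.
5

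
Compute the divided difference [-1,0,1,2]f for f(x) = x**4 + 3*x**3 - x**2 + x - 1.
5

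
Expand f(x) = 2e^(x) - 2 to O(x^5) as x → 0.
2*x + x**2 + x**3/3 + x**4/12 + O(x**5)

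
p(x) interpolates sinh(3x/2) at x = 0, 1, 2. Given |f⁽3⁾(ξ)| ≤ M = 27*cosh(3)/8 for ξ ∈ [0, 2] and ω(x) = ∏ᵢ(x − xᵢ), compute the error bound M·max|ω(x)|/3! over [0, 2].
sqrt(3)*cosh(3)/8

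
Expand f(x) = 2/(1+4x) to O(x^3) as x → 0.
2 - 8*x + 32*x**2 + O(x**3)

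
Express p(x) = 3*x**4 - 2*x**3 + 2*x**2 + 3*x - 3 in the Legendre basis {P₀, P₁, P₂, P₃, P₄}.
(-26/15)P₀ + (9/5)P₁ + (64/21)P₂ + (-4/5)P₃ + (24/35)P₄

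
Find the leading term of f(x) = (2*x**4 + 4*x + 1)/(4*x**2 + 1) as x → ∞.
x**2/2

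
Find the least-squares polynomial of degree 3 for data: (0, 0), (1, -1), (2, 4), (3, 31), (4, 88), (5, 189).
8/63 + (-295/189)x + (-257/126)x² + (107/54)x³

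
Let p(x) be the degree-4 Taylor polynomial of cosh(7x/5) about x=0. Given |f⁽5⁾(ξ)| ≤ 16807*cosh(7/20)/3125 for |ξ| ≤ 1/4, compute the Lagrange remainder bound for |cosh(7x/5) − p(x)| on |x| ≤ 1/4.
16807*cosh(7/20)/384000000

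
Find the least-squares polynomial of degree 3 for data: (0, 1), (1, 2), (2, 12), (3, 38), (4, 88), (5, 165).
47/42 + (-557/252)x + (145/84)x² + (19/18)x³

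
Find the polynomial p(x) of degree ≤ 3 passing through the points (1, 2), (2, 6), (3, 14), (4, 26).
2*x**2 - 2*x + 2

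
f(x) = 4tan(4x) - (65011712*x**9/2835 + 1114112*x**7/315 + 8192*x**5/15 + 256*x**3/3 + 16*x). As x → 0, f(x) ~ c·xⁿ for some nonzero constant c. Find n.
11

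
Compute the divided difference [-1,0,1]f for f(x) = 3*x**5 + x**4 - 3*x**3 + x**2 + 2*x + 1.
2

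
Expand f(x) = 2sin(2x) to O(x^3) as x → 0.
4*x + O(x**3)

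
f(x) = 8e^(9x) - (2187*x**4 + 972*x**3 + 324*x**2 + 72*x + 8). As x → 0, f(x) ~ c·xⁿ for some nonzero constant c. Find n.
5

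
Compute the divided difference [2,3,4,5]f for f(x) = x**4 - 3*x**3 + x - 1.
11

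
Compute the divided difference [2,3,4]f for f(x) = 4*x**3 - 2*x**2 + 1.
34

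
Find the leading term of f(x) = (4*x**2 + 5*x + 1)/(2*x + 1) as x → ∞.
2*x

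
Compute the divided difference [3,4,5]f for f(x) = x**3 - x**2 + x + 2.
11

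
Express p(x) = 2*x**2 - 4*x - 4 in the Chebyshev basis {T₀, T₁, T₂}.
(-3)T₀ + (-4)T₁ + T₂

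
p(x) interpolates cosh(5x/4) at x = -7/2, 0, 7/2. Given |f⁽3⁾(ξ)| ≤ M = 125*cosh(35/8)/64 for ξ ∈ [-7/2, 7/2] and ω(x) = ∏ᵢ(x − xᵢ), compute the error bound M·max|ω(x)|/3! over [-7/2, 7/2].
42875*sqrt(3)*cosh(35/8)/13824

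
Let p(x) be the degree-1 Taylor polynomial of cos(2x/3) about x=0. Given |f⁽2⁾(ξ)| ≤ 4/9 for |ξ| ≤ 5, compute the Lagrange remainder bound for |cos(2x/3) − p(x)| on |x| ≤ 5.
50/9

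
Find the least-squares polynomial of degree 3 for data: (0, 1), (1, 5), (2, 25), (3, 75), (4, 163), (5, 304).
64/63 + (-128/189)x + (649/252)x² + (209/108)x³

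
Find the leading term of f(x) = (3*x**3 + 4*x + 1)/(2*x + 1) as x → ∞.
3*x**2/2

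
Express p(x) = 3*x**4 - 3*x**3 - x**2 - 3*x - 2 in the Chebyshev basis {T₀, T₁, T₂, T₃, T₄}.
(-11/8)T₀ + (-21/4)T₁ + T₂ + (-3/4)T₃ + (3/8)T₄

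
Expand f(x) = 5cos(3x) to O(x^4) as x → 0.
5 - 45*x**2/2 + O(x**4)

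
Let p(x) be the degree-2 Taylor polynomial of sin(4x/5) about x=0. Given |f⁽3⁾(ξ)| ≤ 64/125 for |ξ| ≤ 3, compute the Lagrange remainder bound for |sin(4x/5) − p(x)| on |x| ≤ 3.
288/125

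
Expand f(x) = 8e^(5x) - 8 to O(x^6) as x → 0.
40*x + 100*x**2 + 500*x**3/3 + 625*x**4/3 + 625*x**5/3 + O(x**6)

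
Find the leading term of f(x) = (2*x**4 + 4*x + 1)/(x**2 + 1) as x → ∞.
2*x**2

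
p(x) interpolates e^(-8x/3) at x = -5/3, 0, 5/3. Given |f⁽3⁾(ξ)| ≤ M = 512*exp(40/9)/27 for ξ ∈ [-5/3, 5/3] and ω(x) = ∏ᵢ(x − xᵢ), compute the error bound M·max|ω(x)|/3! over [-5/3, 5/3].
64000*sqrt(3)*exp(40/9)/19683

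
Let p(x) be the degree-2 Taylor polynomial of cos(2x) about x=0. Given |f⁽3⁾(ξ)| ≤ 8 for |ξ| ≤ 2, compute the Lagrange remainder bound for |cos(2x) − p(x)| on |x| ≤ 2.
32/3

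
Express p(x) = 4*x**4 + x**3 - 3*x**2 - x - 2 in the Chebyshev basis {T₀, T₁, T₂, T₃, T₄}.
(-2)T₀ + (-1/4)T₁ + (1/2)T₂ + (1/4)T₃ + (1/2)T₄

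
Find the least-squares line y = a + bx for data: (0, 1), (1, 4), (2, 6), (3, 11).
a = 7/10, b = 16/5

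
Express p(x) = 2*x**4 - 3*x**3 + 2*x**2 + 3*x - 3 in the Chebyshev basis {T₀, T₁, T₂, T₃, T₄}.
(-5/4)T₀ + (3/4)T₁ + (2)T₂ + (-3/4)T₃ + (1/4)T₄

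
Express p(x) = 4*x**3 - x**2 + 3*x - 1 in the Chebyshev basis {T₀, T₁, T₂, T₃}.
(-3/2)T₀ + (6)T₁ + (-1/2)T₂ + T₃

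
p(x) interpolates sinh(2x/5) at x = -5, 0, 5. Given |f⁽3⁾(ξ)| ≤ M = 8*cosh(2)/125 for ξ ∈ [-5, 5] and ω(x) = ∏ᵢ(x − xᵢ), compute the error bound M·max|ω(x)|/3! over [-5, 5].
8*sqrt(3)*cosh(2)/27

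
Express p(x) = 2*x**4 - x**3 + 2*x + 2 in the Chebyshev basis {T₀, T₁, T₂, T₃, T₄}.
(11/4)T₀ + (5/4)T₁ + T₂ + (-1/4)T₃ + (1/4)T₄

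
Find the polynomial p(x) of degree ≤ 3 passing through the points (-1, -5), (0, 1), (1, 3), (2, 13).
2*x**3 - 2*x**2 + 2*x + 1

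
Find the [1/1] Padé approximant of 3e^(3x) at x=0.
(9*x/2 + 3)/(1 - 3*x/2)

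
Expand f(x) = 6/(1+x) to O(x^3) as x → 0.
6 - 6*x + 6*x**2 + O(x**3)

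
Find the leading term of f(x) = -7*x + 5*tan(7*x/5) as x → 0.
343*x**3/75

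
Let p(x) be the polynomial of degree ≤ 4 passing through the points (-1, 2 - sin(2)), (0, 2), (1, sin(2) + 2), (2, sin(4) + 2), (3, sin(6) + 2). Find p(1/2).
3*sin(6)/128 - 5*sin(4)/32 + 95*sin(2)/128 + 2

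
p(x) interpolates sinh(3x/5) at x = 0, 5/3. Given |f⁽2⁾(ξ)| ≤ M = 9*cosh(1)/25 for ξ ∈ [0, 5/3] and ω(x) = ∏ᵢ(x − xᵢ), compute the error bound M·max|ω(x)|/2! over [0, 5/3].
cosh(1)/8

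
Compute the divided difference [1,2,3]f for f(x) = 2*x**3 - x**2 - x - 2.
11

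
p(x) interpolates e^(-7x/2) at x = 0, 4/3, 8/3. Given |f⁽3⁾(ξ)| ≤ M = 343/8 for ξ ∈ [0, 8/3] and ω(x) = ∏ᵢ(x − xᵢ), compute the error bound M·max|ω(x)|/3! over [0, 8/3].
2744*sqrt(3)/729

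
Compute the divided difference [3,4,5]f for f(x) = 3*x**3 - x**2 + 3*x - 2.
35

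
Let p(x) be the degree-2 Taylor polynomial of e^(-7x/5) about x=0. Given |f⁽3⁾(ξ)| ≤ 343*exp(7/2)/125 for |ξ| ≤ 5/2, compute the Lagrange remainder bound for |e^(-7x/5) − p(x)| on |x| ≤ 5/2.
343*exp(7/2)/48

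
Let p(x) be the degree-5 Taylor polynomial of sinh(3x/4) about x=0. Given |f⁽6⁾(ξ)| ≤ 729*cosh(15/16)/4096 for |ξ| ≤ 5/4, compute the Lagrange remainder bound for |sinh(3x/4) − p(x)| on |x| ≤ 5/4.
253125*cosh(15/16)/268435456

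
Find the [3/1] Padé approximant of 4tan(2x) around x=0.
32*x**3/3 + 8*x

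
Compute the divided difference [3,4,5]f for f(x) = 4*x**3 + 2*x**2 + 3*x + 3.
50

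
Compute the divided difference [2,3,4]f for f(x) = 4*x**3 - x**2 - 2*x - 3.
35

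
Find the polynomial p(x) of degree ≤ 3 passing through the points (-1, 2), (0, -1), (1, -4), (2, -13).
-x**3 - 2*x - 1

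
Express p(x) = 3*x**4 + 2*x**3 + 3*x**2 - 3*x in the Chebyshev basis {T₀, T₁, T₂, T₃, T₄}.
(21/8)T₀ + (-3/2)T₁ + (3)T₂ + (1/2)T₃ + (3/8)T₄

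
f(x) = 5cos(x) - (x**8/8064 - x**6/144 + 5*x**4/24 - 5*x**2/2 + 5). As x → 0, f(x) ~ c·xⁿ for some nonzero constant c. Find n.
10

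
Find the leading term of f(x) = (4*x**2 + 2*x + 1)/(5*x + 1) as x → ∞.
4*x/5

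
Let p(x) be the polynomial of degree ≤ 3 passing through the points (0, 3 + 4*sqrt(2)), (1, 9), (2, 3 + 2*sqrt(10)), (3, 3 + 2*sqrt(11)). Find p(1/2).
-5*sqrt(10)/8 + sqrt(11)/8 + 5*sqrt(2)/4 + 69/8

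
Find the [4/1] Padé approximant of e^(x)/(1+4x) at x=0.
(25121*x**4/574200 + 53*x**3/319 + 7977*x**2/15950 + 23924*x/23925 + 1)/(95699*x/23925 + 1)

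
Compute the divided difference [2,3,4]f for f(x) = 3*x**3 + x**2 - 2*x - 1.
28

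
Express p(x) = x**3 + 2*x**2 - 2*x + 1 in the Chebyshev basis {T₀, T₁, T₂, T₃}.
(2)T₀ + (-5/4)T₁ + T₂ + (1/4)T₃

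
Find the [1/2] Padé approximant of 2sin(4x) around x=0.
8*x/(8*x**2/3 + 1)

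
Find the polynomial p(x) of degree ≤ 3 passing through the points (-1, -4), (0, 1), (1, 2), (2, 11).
2*x**3 - 2*x**2 + x + 1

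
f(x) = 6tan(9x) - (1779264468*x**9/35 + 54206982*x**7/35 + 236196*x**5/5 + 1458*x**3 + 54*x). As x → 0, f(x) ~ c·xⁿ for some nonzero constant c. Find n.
11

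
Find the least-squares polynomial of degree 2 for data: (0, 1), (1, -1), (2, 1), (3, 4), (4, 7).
4/7 + (-101/70)x + (11/14)x²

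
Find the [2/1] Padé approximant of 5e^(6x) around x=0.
(30*x**2 + 20*x + 5)/(1 - 2*x)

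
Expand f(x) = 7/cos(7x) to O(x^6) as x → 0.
7 + 343*x**2/2 + 84035*x**4/24 + O(x**6)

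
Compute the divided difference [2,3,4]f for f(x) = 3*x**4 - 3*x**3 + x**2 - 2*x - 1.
139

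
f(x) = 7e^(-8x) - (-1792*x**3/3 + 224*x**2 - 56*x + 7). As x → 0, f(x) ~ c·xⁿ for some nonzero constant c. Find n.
4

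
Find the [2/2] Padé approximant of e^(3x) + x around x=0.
(-21*x**2/4 + x + 1)/(9*x**2/4 - 3*x + 1)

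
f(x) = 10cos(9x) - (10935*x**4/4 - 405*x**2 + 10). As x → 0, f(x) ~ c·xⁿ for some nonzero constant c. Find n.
6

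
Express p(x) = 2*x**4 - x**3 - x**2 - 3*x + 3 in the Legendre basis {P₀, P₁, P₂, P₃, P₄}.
(46/15)P₀ + (-18/5)P₁ + (10/21)P₂ + (-2/5)P₃ + (16/35)P₄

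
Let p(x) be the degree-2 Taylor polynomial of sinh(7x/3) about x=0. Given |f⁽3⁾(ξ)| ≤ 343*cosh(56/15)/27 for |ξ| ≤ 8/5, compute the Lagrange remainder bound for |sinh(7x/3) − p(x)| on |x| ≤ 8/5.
87808*cosh(56/15)/10125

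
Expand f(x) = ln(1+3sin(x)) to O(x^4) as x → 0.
3*x - 9*x**2/2 + 17*x**3/2 + O(x**4)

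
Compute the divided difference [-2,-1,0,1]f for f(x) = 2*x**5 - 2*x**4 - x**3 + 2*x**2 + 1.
13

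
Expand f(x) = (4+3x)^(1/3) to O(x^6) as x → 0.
2**(2/3) + 2**(2/3)*x/4 - 2**(2/3)*x**2/16 + 5*2**(2/3)*x**3/192 - 5*2**(2/3)*x**4/384 + 11*2**(2/3)*x**5/1536 + O(x**6)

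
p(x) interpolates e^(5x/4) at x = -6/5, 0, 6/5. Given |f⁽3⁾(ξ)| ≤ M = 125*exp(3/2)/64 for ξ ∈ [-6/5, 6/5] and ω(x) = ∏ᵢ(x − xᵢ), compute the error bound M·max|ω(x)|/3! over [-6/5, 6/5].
sqrt(3)*exp(3/2)/8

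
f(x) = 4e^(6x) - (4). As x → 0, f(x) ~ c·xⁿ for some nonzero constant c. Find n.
1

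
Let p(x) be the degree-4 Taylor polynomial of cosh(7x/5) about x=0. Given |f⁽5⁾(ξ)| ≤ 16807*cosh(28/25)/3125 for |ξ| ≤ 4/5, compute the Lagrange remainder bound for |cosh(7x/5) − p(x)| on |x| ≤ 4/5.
2151296*cosh(28/25)/146484375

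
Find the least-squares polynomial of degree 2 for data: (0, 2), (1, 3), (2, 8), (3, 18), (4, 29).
62/35 + (-17/70)x + (25/14)x²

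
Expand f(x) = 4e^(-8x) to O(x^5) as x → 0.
4 - 32*x + 128*x**2 - 1024*x**3/3 + 2048*x**4/3 + O(x**5)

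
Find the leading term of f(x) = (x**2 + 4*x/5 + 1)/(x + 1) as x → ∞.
x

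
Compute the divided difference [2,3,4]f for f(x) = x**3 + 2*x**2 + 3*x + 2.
11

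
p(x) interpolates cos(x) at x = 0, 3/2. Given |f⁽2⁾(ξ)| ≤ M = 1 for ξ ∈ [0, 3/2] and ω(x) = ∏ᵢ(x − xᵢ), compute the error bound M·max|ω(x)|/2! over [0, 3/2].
9/32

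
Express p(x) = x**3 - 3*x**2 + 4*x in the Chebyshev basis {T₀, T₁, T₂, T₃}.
(-3/2)T₀ + (19/4)T₁ + (-3/2)T₂ + (1/4)T₃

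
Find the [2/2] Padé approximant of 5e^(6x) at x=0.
(15*x**2 + 15*x + 5)/(3*x**2 - 3*x + 1)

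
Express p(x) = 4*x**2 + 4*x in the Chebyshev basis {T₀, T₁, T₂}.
(2)T₀ + (4)T₁ + (2)T₂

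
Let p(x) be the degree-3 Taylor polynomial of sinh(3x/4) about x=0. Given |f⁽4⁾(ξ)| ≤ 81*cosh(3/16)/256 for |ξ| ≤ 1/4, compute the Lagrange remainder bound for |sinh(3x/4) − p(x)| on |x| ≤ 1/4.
27*cosh(3/16)/524288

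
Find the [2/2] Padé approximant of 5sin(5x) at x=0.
25*x/(25*x**2/6 + 1)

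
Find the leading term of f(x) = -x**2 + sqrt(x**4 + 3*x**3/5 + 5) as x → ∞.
3*x/10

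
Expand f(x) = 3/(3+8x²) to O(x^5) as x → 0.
1 - 8*x**2/3 + 64*x**4/9 + O(x**5)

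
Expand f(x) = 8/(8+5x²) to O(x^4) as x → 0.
1 - 5*x**2/8 + O(x**4)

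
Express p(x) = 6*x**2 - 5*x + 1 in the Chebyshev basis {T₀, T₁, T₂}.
(4)T₀ + (-5)T₁ + (3)T₂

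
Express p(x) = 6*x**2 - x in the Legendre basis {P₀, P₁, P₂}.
(2)P₀ - P₁ + (4)P₂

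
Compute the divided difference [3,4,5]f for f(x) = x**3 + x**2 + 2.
13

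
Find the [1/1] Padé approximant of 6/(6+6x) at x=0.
1/(x + 1)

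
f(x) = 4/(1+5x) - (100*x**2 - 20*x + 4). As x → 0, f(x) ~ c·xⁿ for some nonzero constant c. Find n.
3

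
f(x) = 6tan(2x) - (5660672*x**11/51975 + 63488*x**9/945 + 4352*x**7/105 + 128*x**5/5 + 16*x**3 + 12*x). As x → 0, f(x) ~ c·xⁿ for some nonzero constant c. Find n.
13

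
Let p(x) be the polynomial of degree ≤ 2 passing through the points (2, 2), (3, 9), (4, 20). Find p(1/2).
-1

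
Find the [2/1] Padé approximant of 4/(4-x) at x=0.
1/(1 - x/4)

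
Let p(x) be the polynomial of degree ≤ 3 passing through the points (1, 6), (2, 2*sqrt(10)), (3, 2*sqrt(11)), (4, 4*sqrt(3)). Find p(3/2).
-5*sqrt(11)/8 + sqrt(3)/4 + 15/8 + 15*sqrt(10)/8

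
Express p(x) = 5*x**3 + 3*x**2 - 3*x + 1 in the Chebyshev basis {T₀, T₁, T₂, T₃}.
(5/2)T₀ + (3/4)T₁ + (3/2)T₂ + (5/4)T₃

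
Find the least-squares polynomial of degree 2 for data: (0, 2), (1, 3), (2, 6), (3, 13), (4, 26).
12/5 + (-11/5)x + (2)x²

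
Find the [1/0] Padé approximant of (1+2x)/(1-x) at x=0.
3*x + 1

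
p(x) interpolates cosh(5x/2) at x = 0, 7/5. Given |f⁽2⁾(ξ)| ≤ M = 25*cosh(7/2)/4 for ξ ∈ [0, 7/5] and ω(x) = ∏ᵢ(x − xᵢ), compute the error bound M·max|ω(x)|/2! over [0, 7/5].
49*cosh(7/2)/32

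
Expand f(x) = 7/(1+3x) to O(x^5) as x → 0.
7 - 21*x + 63*x**2 - 189*x**3 + 567*x**4 + O(x**5)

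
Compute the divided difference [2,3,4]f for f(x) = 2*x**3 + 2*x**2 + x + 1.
20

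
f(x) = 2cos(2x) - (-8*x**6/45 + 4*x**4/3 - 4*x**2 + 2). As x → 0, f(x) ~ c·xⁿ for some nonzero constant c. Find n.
8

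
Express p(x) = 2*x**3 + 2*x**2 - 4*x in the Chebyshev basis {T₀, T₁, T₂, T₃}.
T₀ + (-5/2)T₁ + T₂ + (1/2)T₃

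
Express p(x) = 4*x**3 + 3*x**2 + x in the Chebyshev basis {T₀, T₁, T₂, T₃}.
(3/2)T₀ + (4)T₁ + (3/2)T₂ + T₃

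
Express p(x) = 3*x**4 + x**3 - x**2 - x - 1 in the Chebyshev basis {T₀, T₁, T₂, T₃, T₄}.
(-3/8)T₀ + (-1/4)T₁ + T₂ + (1/4)T₃ + (3/8)T₄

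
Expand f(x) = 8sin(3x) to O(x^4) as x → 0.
24*x - 36*x**3 + O(x**4)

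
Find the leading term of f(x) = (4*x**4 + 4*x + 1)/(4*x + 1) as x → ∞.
x**3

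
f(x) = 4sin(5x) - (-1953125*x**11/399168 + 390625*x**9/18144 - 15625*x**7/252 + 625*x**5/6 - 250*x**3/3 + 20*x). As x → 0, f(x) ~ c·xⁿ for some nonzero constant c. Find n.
13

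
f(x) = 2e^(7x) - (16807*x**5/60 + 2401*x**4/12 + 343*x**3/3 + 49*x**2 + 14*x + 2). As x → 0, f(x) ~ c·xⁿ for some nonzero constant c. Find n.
6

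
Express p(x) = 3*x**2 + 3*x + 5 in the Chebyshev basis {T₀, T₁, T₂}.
(13/2)T₀ + (3)T₁ + (3/2)T₂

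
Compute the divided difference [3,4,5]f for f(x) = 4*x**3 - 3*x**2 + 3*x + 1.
45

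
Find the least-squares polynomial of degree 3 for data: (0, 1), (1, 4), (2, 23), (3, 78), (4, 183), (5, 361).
20/21 + (62/63)x + (-79/84)x² + (109/36)x³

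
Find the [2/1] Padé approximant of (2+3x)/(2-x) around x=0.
(3*x/2 + 1)/(1 - x/2)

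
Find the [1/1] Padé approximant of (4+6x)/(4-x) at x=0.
(3*x/2 + 1)/(1 - x/4)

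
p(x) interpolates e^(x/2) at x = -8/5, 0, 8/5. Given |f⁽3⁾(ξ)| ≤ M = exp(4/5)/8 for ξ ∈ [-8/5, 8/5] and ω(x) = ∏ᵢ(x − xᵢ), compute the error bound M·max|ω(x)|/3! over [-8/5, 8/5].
64*sqrt(3)*exp(4/5)/3375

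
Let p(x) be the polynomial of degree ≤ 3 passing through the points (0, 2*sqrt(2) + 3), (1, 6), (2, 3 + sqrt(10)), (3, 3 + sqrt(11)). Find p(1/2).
-5*sqrt(10)/16 + sqrt(11)/16 + 5*sqrt(2)/8 + 93/16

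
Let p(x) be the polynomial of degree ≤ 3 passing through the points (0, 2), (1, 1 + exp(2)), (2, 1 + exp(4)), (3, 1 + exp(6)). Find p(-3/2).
-35*exp(6)/16 - 189*exp(2)/16 + 121/16 + 135*exp(4)/16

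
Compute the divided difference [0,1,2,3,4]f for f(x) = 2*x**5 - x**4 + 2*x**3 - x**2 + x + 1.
19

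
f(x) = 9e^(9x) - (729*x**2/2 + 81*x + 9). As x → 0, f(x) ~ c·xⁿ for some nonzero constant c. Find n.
3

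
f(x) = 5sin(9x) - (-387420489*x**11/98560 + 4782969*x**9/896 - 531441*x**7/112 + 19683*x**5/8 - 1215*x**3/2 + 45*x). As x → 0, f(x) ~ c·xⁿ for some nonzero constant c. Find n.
13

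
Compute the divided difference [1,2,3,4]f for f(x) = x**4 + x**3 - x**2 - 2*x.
11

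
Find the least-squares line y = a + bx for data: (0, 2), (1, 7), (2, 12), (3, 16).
a = 11/5, b = 47/10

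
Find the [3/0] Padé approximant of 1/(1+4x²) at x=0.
1 - 4*x**2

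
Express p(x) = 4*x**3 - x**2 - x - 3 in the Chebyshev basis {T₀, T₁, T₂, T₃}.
(-7/2)T₀ + (2)T₁ + (-1/2)T₂ + T₃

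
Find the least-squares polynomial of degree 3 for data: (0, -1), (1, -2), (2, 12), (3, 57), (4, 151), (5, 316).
-76/63 + (-118/189)x + (-335/126)x² + (167/54)x³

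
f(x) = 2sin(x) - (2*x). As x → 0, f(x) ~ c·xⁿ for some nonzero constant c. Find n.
3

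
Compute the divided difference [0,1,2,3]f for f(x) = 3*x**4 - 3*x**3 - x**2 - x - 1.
15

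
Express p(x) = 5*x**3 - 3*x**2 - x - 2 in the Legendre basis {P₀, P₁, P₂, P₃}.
(-3)P₀ + (2)P₁ + (-2)P₂ + (2)P₃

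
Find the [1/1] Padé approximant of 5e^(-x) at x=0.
(5 - 5*x/2)/(x/2 + 1)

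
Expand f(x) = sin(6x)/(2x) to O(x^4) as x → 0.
3 - 18*x**2 + O(x**4)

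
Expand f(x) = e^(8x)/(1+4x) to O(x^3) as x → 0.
1 + 4*x + 16*x**2 + O(x**3)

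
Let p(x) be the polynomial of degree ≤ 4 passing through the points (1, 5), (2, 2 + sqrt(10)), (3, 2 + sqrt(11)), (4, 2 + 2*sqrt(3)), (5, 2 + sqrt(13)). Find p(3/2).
-35*sqrt(11)/64 - 5*sqrt(13)/128 + 7*sqrt(3)/16 + 361/128 + 35*sqrt(10)/32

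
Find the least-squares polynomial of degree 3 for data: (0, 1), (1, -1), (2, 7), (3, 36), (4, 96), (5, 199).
41/42 + (-827/252)x + (-19/42)x² + (65/36)x³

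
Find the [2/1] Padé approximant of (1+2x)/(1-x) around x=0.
(2*x + 1)/(1 - x)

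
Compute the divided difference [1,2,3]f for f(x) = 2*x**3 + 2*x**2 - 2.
14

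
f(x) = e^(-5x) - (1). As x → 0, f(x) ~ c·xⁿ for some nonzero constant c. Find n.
1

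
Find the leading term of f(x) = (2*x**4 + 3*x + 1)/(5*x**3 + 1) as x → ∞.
2*x/5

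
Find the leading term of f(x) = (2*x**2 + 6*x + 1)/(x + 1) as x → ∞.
2*x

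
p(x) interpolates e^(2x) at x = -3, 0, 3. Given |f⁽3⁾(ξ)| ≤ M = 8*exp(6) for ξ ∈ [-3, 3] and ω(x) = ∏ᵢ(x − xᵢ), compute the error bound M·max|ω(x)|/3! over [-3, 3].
8*sqrt(3)*exp(6)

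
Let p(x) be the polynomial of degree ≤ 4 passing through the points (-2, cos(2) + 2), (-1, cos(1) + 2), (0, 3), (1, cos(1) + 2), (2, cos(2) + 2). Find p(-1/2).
-cos(2)/64 + 5*cos(1)/16 + 173/64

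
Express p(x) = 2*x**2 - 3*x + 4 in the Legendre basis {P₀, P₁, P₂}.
(14/3)P₀ + (-3)P₁ + (4/3)P₂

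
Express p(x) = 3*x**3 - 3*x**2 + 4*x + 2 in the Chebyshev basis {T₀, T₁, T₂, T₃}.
(1/2)T₀ + (25/4)T₁ + (-3/2)T₂ + (3/4)T₃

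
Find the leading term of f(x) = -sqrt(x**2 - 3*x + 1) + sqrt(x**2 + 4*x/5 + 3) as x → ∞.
19/10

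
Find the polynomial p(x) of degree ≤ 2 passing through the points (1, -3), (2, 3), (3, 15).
3*x**2 - 3*x - 3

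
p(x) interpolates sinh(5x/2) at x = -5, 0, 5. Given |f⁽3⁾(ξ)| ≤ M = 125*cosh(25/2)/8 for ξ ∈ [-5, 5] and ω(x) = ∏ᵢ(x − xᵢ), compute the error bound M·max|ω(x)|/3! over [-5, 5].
15625*sqrt(3)*cosh(25/2)/216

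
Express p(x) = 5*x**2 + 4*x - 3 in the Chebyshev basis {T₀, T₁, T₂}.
(-1/2)T₀ + (4)T₁ + (5/2)T₂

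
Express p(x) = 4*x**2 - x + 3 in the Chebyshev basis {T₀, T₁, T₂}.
(5)T₀ - T₁ + (2)T₂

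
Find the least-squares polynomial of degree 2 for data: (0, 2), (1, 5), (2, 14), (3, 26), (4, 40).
11/7 + (179/70)x + (25/14)x²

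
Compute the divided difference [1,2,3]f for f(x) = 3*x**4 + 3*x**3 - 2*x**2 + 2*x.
91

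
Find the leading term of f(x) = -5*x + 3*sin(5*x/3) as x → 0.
-125*x**3/54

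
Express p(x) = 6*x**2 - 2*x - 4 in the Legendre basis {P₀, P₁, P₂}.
(-2)P₀ + (-2)P₁ + (4)P₂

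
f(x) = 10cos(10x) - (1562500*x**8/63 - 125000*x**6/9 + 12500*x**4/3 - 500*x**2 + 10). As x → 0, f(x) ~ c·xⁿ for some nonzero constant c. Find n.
10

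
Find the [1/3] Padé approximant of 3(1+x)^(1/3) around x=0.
(5*x/2 + 3)/(x**3/81 - x**2/18 + x/2 + 1)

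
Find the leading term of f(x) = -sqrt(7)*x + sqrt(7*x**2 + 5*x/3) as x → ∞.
5*sqrt(7)/42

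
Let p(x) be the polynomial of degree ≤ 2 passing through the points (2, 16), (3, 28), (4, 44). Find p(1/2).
11/2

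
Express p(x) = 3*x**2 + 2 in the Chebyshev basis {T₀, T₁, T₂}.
(7/2)T₀ + (3/2)T₂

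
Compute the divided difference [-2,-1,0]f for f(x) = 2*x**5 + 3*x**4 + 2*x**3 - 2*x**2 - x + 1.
-17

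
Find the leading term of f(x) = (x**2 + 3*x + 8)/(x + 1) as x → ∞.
x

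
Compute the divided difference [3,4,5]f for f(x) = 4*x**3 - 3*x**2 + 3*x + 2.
45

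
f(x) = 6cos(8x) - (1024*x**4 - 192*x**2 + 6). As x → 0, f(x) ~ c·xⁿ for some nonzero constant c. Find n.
6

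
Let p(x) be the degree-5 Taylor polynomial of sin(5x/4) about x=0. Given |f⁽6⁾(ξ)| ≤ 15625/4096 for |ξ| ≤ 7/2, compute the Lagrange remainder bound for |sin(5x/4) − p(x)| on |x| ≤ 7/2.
367653125/37748736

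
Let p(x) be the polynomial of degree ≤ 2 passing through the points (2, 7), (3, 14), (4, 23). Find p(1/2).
1/4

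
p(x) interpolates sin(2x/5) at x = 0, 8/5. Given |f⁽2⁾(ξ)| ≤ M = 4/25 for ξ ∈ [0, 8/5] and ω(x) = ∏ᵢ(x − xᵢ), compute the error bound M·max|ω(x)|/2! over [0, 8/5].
32/625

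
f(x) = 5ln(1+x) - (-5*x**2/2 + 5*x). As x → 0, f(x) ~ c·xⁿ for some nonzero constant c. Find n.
3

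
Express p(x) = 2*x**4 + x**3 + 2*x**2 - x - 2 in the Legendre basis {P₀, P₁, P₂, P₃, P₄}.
(-14/15)P₀ + (-2/5)P₁ + (52/21)P₂ + (2/5)P₃ + (16/35)P₄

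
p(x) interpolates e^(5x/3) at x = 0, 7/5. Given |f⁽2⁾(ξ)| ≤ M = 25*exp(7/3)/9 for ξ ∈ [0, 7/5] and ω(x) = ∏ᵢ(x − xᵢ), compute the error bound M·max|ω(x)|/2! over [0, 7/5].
49*exp(7/3)/72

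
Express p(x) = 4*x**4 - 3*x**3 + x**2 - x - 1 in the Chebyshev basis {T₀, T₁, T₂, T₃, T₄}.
T₀ + (-13/4)T₁ + (5/2)T₂ + (-3/4)T₃ + (1/2)T₄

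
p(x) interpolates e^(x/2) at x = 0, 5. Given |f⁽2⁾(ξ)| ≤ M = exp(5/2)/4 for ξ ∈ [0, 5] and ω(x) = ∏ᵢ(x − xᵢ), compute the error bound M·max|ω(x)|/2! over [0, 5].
25*exp(5/2)/32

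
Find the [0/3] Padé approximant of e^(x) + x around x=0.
1/(-37*x**3/6 + 7*x**2/2 - 2*x + 1)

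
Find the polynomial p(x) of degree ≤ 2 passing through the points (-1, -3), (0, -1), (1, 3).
x**2 + 3*x - 1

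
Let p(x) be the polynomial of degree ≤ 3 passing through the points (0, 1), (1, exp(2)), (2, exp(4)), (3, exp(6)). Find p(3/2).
-exp(6)/16 - 1/16 + 9*exp(2)/16 + 9*exp(4)/16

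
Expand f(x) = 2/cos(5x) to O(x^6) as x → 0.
2 + 25*x**2 + 3125*x**4/12 + O(x**6)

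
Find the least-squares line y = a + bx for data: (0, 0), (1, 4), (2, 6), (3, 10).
a = 1/5, b = 16/5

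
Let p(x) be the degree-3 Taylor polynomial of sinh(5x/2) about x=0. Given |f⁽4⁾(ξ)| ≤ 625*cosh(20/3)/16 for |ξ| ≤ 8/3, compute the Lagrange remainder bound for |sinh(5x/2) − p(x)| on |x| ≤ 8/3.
20000*cosh(20/3)/243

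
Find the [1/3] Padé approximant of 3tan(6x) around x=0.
18*x/(1 - 12*x**2)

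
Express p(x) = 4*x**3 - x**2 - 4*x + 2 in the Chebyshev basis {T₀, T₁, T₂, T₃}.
(3/2)T₀ - T₁ + (-1/2)T₂ + T₃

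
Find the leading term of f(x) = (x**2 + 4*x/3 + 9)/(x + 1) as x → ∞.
x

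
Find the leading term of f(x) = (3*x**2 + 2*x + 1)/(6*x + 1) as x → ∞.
x/2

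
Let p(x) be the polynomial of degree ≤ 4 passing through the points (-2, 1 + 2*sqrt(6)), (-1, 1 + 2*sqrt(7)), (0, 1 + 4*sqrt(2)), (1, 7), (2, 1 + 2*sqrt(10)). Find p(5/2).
-299/16 - 45*sqrt(7)/16 + 35*sqrt(6)/64 + 315*sqrt(10)/64 + 189*sqrt(2)/16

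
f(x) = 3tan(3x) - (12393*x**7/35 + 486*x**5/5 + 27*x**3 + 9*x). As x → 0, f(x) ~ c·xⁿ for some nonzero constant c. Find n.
9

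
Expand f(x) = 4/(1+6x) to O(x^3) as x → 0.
4 - 24*x + 144*x**2 + O(x**3)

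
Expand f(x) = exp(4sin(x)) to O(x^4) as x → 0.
1 + 4*x + 8*x**2 + 10*x**3 + O(x**4)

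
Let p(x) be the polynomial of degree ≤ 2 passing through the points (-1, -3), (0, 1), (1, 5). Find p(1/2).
3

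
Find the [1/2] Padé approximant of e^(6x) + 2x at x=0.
(130*x/23 + 1)/(18*x**2/23 - 54*x/23 + 1)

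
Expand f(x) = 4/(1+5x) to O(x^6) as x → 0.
4 - 20*x + 100*x**2 - 500*x**3 + 2500*x**4 - 12500*x**5 + O(x**6)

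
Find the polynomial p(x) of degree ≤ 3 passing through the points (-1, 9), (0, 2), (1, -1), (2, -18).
-3*x**3 + 2*x**2 - 2*x + 2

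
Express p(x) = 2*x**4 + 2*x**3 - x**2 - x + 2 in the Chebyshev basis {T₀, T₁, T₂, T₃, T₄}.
(9/4)T₀ + (1/2)T₁ + (1/2)T₂ + (1/2)T₃ + (1/4)T₄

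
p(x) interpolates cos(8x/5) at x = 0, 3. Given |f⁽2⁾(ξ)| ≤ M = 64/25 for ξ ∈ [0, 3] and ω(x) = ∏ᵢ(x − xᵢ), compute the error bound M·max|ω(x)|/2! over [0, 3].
72/25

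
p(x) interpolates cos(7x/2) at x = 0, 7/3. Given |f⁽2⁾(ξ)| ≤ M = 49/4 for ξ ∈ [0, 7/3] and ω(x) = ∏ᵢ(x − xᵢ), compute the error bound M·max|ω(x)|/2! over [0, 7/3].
2401/288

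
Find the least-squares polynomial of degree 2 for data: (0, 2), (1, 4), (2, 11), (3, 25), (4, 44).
72/35 + (-17/14)x + (41/14)x²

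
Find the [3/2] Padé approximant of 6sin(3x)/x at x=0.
(18 - 189*x**2/10)/(9*x**2/20 + 1)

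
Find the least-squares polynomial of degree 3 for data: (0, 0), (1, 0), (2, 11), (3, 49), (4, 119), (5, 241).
-5/126 + (-1447/756)x + (-43/252)x² + (55/27)x³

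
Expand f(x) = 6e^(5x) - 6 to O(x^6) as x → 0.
30*x + 75*x**2 + 125*x**3 + 625*x**4/4 + 625*x**5/4 + O(x**6)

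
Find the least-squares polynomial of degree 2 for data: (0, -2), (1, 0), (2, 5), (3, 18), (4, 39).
-10/7 + (-22/7)x + (23/7)x²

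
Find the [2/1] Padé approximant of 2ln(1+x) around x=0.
x*(x + 6)/(3*(2*x/3 + 1))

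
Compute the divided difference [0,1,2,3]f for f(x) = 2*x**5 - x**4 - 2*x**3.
42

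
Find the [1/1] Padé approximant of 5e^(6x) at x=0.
(15*x + 5)/(1 - 3*x)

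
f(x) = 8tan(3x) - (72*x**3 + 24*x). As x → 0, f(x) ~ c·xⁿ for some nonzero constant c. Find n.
5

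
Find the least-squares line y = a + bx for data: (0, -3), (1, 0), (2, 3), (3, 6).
a = -3, b = 3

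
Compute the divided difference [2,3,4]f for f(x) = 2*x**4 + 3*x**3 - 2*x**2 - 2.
135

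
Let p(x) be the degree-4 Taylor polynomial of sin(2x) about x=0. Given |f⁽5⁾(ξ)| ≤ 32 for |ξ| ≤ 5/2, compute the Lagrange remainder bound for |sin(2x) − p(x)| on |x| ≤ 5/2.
625/24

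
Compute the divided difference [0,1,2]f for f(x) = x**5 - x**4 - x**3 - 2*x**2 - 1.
3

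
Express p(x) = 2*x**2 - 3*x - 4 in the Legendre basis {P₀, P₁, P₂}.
(-10/3)P₀ + (-3)P₁ + (4/3)P₂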